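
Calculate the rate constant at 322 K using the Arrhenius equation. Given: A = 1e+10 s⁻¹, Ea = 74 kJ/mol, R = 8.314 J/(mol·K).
9.89e-03 s⁻¹

k = A·exp(-Ea/(R·T)) = 1e+10·exp(-74000/(8.314·322)) = 1e+10·exp(-27.6418) = 1e+10·9.8931e-13 = 9.89e-03 s⁻¹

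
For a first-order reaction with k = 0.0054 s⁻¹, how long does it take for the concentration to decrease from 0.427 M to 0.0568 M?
373.56 s

From ln[A] = ln[A]₀ - k·t: t = ln([A]₀/[A])/k = ln(0.427/0.0568)/0.0054 = ln(7.5176)/0.0054 = 2.0172/0.0054 = 373.56 s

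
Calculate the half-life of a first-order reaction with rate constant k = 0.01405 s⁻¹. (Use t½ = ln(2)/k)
49.33 s

t½ = ln(2)/k = 0.6931/0.01405 = 49.33 s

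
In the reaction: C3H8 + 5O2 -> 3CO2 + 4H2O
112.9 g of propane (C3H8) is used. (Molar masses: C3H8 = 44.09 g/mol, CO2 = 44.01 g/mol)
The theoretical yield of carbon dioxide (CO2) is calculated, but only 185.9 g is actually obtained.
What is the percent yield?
Moles of C3H8 = 112.9 g ÷ 44.09 g/mol = 2.56067 mol
Mole ratio: 3 mol CO2 / 1 mol C3H8
Moles of CO2 = 2.56067 × (3/1) = 7.68201 mol
Theoretical yield = 7.68201 mol × 44.01 g/mol = 338.09 g
Actual yield = 185.9 g
Percent yield = (185.9 / 338.09) × 100% = 55.0%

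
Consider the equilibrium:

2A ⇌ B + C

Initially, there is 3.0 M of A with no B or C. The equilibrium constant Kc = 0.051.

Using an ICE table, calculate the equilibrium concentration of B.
[B] = 0.467 M

ICE: [A] = 3.0 − 2x, [B] = [C] = x.
Kc = x²/(3.0 − 2x)² = 0.051 ⇒ √Kc = x/(3.0 − 2x).
x = √0.051·3.0/(1 + 2√0.051) = 0.22583·3.0/1.4517 = 0.4667.
[B] = x = 0.467 M.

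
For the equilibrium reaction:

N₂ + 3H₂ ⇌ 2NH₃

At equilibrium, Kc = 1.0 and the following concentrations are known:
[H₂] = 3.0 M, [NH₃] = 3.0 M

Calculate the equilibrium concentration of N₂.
[N₂] = 0.3333 M

Kc = ([NH₃]^2) / ([N₂] × [H₂]^3) = 1.0
[N₂]^1 = (product terms)/(Kc · other reactant terms) = 9 / (1.0 · 27) = 0.33333
[N₂] = 0.3333 M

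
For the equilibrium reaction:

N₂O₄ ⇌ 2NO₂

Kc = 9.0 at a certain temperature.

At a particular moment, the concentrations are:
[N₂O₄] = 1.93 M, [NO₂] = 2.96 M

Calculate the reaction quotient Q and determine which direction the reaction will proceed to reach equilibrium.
Q = 4.540, Q < K, reaction proceeds forward (toward products)

Q = ([NO₂]^2) / ([N₂O₄])
  = ((2.96)^2) / ((1.93)) = 8.7616/1.93 = 4.54
Since Q = 4.54 < Kc = 9.0, the reaction proceeds forward (toward products) to reach equilibrium.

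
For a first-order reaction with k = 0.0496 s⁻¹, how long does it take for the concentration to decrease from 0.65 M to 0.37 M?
11.36 s

From ln[A] = ln[A]₀ - k·t: t = ln([A]₀/[A])/k = ln(0.65/0.37)/0.0496 = ln(1.7568)/0.0496 = 0.5635/0.0496 = 11.36 s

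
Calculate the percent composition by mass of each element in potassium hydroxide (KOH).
K: 69.68%, O: 28.52%, H: 1.80%

Molar mass of KOH = 56.11 g/mol
% K = (1 × 39.1) / 56.11 × 100% = 39.1 / 56.11 × 100% = 69.68%
% O = (1 × 16.0) / 56.11 × 100% = 16 / 56.11 × 100% = 28.52%
% H = (1 × 1.008) / 56.11 × 100% = 1.008 / 56.11 × 100% = 1.80%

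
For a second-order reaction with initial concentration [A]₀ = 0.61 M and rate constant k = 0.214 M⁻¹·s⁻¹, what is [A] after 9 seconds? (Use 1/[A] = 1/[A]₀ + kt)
0.2805 M

1/[A] = 1/[A]₀ + k·t = 1/0.61 + (0.214)·(9) = 1.6393 + 1.9260 = 3.5653
[A] = 1/3.5653 = 0.2805 M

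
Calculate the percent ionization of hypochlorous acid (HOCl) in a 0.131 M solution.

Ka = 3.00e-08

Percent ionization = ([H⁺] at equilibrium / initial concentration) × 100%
Percent ionization = 0.0478%

Let x = [H⁺]. Ka = x²/(C - x) ⇒ x² + (3.00e-08)x - (3.00e-08)(0.131) = 0. x = 6.2675e-05. Percent = (6.2675e-05/0.131) × 100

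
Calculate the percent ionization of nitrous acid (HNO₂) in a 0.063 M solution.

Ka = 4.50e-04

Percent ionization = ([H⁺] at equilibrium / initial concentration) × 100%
Percent ionization = 8.1%

Let x = [H⁺]. Ka = x²/(C - x) ⇒ x² + (4.50e-04)x - (4.50e-04)(0.063) = 0. x = 5.1042e-03. Percent = (5.1042e-03/0.063) × 100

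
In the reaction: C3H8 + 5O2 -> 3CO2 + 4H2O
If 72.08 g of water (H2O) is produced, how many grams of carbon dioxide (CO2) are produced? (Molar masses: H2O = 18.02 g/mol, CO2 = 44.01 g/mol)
Moles of H2O = 72.08 g ÷ 18.02 g/mol = 4 mol
Mole ratio: 3 mol CO2 / 4 mol H2O
Moles of CO2 = 4 × (3/4) = 3 mol
Mass of CO2 = 3 mol × 44.01 g/mol = 132 g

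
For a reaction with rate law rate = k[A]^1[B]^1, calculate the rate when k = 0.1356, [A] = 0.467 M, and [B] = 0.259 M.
0.0164 M/s

rate = k·[A]^1·[B]^1 = 0.1356·(0.467)^1·(0.259)^1 = 0.1356·0.467·0.259 = 0.0164 M/s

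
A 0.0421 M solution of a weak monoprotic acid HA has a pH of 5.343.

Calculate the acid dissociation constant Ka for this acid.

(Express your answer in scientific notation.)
K_a = 4.90e-10

[H⁺] = 10^(−pH) = 10^(−5.343) = 4.539e-06 M. For HA ⇌ H⁺ + A⁻, Ka = x²/(C − x) = (4.539e-06)²/(0.0421 − 4.539e-06) = 4.90e-10.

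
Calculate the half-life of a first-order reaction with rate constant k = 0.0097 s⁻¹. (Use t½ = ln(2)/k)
71.46 s

t½ = ln(2)/k = 0.6931/0.0097 = 71.46 s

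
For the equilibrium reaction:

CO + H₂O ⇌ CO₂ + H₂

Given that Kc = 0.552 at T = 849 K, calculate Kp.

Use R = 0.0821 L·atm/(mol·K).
K_p = 0.5520

Δn = (moles gaseous products) − (moles gaseous reactants) = 0
T = 849 K; RT = 0.0821 × 849 = 69.7029
Kp = Kc·(RT)^Δn = 0.552 × (69.7029)^0 = 0.552 × 1 = 0.5520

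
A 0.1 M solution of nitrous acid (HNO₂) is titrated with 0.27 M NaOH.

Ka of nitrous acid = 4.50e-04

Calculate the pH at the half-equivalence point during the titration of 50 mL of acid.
pH = pKa = 3.35

At the half-equivalence point, [HA] = [A⁻], so by Henderson–Hasselbalch pH = pKa + log(1) = pKa.
pKa = −log(4.50e-04) = 3.35.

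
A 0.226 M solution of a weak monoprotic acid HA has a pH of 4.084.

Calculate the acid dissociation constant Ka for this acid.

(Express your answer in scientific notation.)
K_a = 3.01e-08

[H⁺] = 10^(−pH) = 10^(−4.084) = 8.241e-05 M. For HA ⇌ H⁺ + A⁻, Ka = x²/(C − x) = (8.241e-05)²/(0.226 − 8.241e-05) = 3.01e-08.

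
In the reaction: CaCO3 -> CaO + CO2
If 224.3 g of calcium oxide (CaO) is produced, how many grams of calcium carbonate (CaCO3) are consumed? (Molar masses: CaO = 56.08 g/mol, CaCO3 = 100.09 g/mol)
Moles of CaO = 224.3 g ÷ 56.08 g/mol = 3.99964 mol
Mole ratio: 1 mol CaCO3 / 1 mol CaO
Moles of CaCO3 = 3.99964 × (1/1) = 3.99964 mol
Mass of CaCO3 = 3.99964 mol × 100.09 g/mol = 400.3 g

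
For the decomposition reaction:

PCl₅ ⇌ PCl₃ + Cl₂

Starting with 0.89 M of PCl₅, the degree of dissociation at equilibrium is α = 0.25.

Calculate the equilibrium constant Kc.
K_c = 0.0742

x = α·[A]₀ = 0.25 × 0.89 = 0.2225 M dissociated.
At eq: [PCl₅] = 0.89 − 0.2225 = 0.6675 M; [PCl₃] = [Cl₂] = x = 0.2225 M.
Kc = [PCl₃][Cl₂]/[PCl₅] = (0.2225)²/0.6675 = 0.07417.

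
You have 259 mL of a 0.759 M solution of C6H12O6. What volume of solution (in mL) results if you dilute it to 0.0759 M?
Using M₁V₁ = M₂V₂:
0.759 × 259 = 0.0759 × V₂
V₂ = (0.759 × 259) / 0.0759 = 2590 mL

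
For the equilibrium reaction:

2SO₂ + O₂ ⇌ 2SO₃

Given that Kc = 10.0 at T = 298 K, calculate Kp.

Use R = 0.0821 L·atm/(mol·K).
K_p = 0.4087

Δn = (moles gaseous products) − (moles gaseous reactants) = -1
T = 298 K; RT = 0.0821 × 298 = 24.4658
Kp = Kc·(RT)^Δn = 10.0 × (24.4658)^-1 = 10.0 × 0.0408734 = 0.4087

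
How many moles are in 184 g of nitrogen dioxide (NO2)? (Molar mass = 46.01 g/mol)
Moles = 184 g ÷ 46.01 g/mol = 3.999 mol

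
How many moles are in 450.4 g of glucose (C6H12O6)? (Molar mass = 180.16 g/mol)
Moles = 450.4 g ÷ 180.16 g/mol = 2.5 mol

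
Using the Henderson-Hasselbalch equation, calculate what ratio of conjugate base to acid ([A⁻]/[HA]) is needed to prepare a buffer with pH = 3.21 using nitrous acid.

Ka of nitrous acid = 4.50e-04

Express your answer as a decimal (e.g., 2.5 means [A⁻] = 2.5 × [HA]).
[A⁻]/[HA] = 0.730

pKa = −log(4.50e-04) = 3.3468. pH = pKa + log([A⁻]/[HA]). 3.21 = 3.3468 + log(ratio). log(ratio) = 3.21 − 3.3468 = -0.1368. ratio = 10^(-0.1368) = 0.730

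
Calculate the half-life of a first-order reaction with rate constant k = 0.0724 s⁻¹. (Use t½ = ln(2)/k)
9.57 s

t½ = ln(2)/k = 0.6931/0.0724 = 9.57 s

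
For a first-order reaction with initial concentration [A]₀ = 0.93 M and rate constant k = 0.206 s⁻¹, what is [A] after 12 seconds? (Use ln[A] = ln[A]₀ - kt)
0.0785 M

ln[A] = ln[A]₀ - k·t = ln(0.93) - (0.206)·(12) = -0.0726 - 2.4720 = -2.5446
[A] = e^(-2.5446) = 0.0785 M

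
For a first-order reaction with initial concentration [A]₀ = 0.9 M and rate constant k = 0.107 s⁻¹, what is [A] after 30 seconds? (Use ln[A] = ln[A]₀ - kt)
0.0363 M

ln[A] = ln[A]₀ - k·t = ln(0.9) - (0.107)·(30) = -0.1054 - 3.2100 = -3.3154
[A] = e^(-3.3154) = 0.0363 M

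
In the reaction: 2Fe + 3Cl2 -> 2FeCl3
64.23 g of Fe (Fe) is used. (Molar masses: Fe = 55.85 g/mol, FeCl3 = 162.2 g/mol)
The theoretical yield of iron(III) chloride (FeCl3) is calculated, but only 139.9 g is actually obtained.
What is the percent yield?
Moles of Fe = 64.23 g ÷ 55.85 g/mol = 1.15004 mol
Mole ratio: 2 mol FeCl3 / 2 mol Fe
Moles of FeCl3 = 1.15004 × (2/2) = 1.15004 mol
Theoretical yield = 1.15004 mol × 162.2 g/mol = 186.54 g
Actual yield = 139.9 g
Percent yield = (139.9 / 186.54) × 100% = 75.0%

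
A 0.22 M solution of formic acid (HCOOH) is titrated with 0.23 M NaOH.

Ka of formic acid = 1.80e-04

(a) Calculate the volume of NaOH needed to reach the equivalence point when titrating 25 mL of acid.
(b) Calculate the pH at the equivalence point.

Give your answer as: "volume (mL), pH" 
V = 23.9 mL, pH = 8.40

(a) At equivalence: moles acid = moles base.
moles acid = 0.22 × 0.025 = 0.0055 mol; V_NaOH = 0.0055/0.23 = 0.02391 L = 23.9 mL.
(b) At equivalence, all acid → conjugate base A⁻ at [A⁻] = 0.0055/0.04891 = 0.1124 M.
Kb = Kw/Ka = 1.0e-14/1.80e-04 = 5.556e-11; [OH⁻] = √(Kb·[A⁻]) = 2.499e-06; pOH = 5.60; pH = 14 − pOH = 8.40.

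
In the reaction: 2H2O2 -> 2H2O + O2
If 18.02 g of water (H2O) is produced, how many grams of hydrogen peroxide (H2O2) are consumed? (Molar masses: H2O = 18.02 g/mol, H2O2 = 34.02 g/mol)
Moles of H2O = 18.02 g ÷ 18.02 g/mol = 1 mol
Mole ratio: 2 mol H2O2 / 2 mol H2O
Moles of H2O2 = 1 × (2/2) = 1 mol
Mass of H2O2 = 1 mol × 34.02 g/mol = 34.02 g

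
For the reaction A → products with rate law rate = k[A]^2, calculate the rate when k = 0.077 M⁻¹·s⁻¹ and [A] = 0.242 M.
0.004509 M/s

rate = k·[A]^2 = 0.077·(0.242)^2 = 0.077·0.058564 = 0.004509 M/s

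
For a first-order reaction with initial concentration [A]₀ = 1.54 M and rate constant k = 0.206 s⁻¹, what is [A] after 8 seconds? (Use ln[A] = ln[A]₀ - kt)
0.2963 M

ln[A] = ln[A]₀ - k·t = ln(1.54) - (0.206)·(8) = 0.4318 - 1.6480 = -1.2162
[A] = e^(-1.2162) = 0.2963 M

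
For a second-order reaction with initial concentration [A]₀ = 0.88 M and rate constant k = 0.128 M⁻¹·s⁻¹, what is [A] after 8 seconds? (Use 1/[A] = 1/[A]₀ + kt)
0.4629 M

1/[A] = 1/[A]₀ + k·t = 1/0.88 + (0.128)·(8) = 1.1364 + 1.0240 = 2.1604
[A] = 1/2.1604 = 0.4629 M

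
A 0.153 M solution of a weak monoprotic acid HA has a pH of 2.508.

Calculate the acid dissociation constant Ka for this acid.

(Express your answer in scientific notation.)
K_a = 6.43e-05

[H⁺] = 10^(−pH) = 10^(−2.508) = 3.105e-03 M. For HA ⇌ H⁺ + A⁻, Ka = x²/(C − x) = (3.105e-03)²/(0.153 − 3.105e-03) = 6.43e-05.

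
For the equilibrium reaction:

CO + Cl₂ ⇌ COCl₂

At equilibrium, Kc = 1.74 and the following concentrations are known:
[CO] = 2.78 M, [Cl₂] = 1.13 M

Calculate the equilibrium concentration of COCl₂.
[COCl₂] = 5.4660 M

Kc = ([COCl₂]) / ([CO] × [Cl₂]) = 1.74
[COCl₂]^1 = Kc · (reactant terms)/(other product terms) = 1.74 · 3.1414 / 1 = 5.466
[COCl₂] = 5.4660 M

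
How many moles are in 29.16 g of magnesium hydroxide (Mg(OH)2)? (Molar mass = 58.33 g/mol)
Moles = 29.16 g ÷ 58.33 g/mol = 0.4999 mol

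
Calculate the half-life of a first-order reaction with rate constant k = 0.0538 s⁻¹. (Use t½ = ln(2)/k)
12.88 s

t½ = ln(2)/k = 0.6931/0.0538 = 12.88 s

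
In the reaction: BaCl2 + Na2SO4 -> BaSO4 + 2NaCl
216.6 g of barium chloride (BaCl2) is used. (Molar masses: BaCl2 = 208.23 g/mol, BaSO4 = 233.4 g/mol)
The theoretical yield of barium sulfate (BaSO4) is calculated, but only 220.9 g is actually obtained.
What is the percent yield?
Moles of BaCl2 = 216.6 g ÷ 208.23 g/mol = 1.0402 mol
Mole ratio: 1 mol BaSO4 / 1 mol BaCl2
Moles of BaSO4 = 1.0402 × (1/1) = 1.0402 mol
Theoretical yield = 1.0402 mol × 233.4 g/mol = 242.78 g
Actual yield = 220.9 g
Percent yield = (220.9 / 242.78) × 100% = 91.0%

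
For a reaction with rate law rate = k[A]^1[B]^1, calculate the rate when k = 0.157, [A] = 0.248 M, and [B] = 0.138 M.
0.005373 M/s

rate = k·[A]^1·[B]^1 = 0.157·(0.248)^1·(0.138)^1 = 0.157·0.248·0.138 = 0.005373 M/s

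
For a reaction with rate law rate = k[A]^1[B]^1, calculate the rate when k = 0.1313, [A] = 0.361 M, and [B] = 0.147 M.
0.006968 M/s

rate = k·[A]^1·[B]^1 = 0.1313·(0.361)^1·(0.147)^1 = 0.1313·0.361·0.147 = 0.006968 M/s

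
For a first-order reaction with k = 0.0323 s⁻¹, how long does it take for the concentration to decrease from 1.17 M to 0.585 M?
21.46 s

From ln[A] = ln[A]₀ - k·t: t = ln([A]₀/[A])/k = ln(1.17/0.585)/0.0323 = ln(2.0000)/0.0323 = 0.6931/0.0323 = 21.46 s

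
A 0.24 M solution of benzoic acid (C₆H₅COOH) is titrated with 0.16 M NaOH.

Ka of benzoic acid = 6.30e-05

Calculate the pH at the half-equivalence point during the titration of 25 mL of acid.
pH = pKa = 4.20

At the half-equivalence point, [HA] = [A⁻], so by Henderson–Hasselbalch pH = pKa + log(1) = pKa.
pKa = −log(6.30e-05) = 4.20.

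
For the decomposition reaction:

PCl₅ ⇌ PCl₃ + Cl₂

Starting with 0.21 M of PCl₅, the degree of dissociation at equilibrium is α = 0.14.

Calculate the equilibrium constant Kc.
K_c = 0.0048

x = α·[A]₀ = 0.14 × 0.21 = 0.0294 M dissociated.
At eq: [PCl₅] = 0.21 − 0.0294 = 0.1806 M; [PCl₃] = [Cl₂] = x = 0.0294 M.
Kc = [PCl₃][Cl₂]/[PCl₅] = (0.0294)²/0.1806 = 0.004786.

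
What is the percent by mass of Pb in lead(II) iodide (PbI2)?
Mass of Pb in formula = 207.2 × 1 = 207.2 g/mol
Molar mass = 461.0 g/mol
% Pb = (207.2/461.0) × 100% = 44.95%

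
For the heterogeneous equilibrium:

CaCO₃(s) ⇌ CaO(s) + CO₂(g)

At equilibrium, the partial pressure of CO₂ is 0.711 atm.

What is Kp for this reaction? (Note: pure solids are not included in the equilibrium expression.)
K_p = 0.711

Solids (CaCO₃, CaO) have activity 1 and are excluded.
Kp = P(CO₂) = 0.711.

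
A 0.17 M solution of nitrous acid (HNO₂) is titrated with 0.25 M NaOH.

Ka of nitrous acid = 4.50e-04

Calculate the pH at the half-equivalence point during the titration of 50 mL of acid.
pH = pKa = 3.35

At the half-equivalence point, [HA] = [A⁻], so by Henderson–Hasselbalch pH = pKa + log(1) = pKa.
pKa = −log(4.50e-04) = 3.35.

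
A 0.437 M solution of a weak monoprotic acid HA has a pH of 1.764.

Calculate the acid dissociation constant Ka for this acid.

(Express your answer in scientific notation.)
K_a = 7.06e-04

[H⁺] = 10^(−pH) = 10^(−1.764) = 1.722e-02 M. For HA ⇌ H⁺ + A⁻, Ka = x²/(C − x) = (1.722e-02)²/(0.437 − 1.722e-02) = 7.06e-04.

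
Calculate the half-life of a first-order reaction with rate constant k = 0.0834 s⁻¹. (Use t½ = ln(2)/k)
8.31 s

t½ = ln(2)/k = 0.6931/0.0834 = 8.31 s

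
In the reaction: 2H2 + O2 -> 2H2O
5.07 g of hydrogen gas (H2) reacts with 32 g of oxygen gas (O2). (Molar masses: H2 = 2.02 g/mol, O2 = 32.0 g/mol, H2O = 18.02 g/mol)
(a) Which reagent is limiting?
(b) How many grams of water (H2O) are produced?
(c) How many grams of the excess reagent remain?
(a) O2, (b) 36.04 g, (c) 1.03 g

Moles of H2 = 5.07 g ÷ 2.02 g/mol = 2.5099 mol
Moles of O2 = 32 g ÷ 32.0 g/mol = 1 mol
Moles ÷ coefficient: H2: 2.5099/2 = 1.255, O2: 1/1 = 1
(a) O2 has the smaller value, so O2 is the limiting reagent.
(b) Moles of H2O = 1 mol O2 × (2/1) = 2 mol; mass = 2 mol × 18.02 g/mol = 36.04 g
(c) H2 consumed = 1 × (2/1) = 2 mol; remaining = 2.5099 − 2 = 0.509901 mol; mass = 0.509901 mol × 2.02 g/mol = 1.03 g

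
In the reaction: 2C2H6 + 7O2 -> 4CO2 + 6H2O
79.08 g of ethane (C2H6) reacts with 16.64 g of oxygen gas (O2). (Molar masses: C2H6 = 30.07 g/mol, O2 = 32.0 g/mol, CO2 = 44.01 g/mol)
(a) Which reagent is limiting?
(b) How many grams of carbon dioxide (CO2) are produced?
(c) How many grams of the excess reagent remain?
(a) O2, (b) 13.08 g, (c) 74.61 g

Moles of C2H6 = 79.08 g ÷ 30.07 g/mol = 2.62986 mol
Moles of O2 = 16.64 g ÷ 32.0 g/mol = 0.52 mol
Moles ÷ coefficient: C2H6: 2.62986/2 = 1.315, O2: 0.52/7 = 0.07429
(a) O2 has the smaller value, so O2 is the limiting reagent.
(b) Moles of CO2 = 0.52 mol O2 × (4/7) = 0.297143 mol; mass = 0.297143 mol × 44.01 g/mol = 13.08 g
(c) C2H6 consumed = 0.52 × (2/7) = 0.148571 mol; remaining = 2.62986 − 0.148571 = 2.48129 mol; mass = 2.48129 mol × 30.07 g/mol = 74.61 g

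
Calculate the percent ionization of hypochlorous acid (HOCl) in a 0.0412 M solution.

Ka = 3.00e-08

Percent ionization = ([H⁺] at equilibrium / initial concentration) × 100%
Percent ionization = 0.0853%

Let x = [H⁺]. Ka = x²/(C - x) ⇒ x² + (3.00e-08)x - (3.00e-08)(0.0412) = 0. x = 3.5142e-05. Percent = (3.5142e-05/0.0412) × 100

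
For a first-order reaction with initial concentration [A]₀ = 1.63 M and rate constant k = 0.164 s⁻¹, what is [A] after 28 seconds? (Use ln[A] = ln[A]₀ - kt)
0.0165 M

ln[A] = ln[A]₀ - k·t = ln(1.63) - (0.164)·(28) = 0.4886 - 4.5920 = -4.1034
[A] = e^(-4.1034) = 0.0165 M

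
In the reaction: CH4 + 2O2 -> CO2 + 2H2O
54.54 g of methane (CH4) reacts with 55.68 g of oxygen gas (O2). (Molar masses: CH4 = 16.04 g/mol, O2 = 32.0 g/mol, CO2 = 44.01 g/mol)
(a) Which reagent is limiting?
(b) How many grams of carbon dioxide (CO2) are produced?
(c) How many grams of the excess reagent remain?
(a) O2, (b) 38.29 g, (c) 40.59 g

Moles of CH4 = 54.54 g ÷ 16.04 g/mol = 3.40025 mol
Moles of O2 = 55.68 g ÷ 32.0 g/mol = 1.74 mol
Moles ÷ coefficient: CH4: 3.40025/1 = 3.4, O2: 1.74/2 = 0.87
(a) O2 has the smaller value, so O2 is the limiting reagent.
(b) Moles of CO2 = 1.74 mol O2 × (1/2) = 0.87 mol; mass = 0.87 mol × 44.01 g/mol = 38.29 g
(c) CH4 consumed = 1.74 × (1/2) = 0.87 mol; remaining = 3.40025 − 0.87 = 2.53025 mol; mass = 2.53025 mol × 16.04 g/mol = 40.59 g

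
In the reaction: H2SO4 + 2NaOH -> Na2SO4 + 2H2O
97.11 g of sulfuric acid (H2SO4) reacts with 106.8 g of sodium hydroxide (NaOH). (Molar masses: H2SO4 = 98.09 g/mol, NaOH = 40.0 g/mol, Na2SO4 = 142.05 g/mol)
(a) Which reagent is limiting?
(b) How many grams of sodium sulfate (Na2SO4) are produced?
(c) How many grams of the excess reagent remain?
(a) H2SO4, (b) 140.6 g, (c) 27.6 g

Moles of H2SO4 = 97.11 g ÷ 98.09 g/mol = 0.990009 mol
Moles of NaOH = 106.8 g ÷ 40.0 g/mol = 2.67 mol
Moles ÷ coefficient: H2SO4: 0.990009/1 = 0.99, NaOH: 2.67/2 = 1.335
(a) H2SO4 has the smaller value, so H2SO4 is the limiting reagent.
(b) Moles of Na2SO4 = 0.990009 mol H2SO4 × (1/1) = 0.990009 mol; mass = 0.990009 mol × 142.05 g/mol = 140.6 g
(c) NaOH consumed = 0.990009 × (2/1) = 1.98002 mol; remaining = 2.67 − 1.98002 = 0.689982 mol; mass = 0.689982 mol × 40.0 g/mol = 27.6 g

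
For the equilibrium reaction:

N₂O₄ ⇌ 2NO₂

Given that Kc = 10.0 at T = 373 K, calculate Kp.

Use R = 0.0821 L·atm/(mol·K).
K_p = 306.2330

Δn = (moles gaseous products) − (moles gaseous reactants) = 1
T = 373 K; RT = 0.0821 × 373 = 30.6233
Kp = Kc·(RT)^Δn = 10.0 × (30.6233)^1 = 10.0 × 30.6233 = 306.2330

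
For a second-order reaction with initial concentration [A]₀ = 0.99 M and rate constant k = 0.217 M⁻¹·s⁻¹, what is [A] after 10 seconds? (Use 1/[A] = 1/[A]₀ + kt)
0.3145 M

1/[A] = 1/[A]₀ + k·t = 1/0.99 + (0.217)·(10) = 1.0101 + 2.1700 = 3.1801
[A] = 1/3.1801 = 0.3145 M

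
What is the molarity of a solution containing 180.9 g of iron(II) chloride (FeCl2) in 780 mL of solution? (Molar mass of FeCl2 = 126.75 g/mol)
Moles of FeCl2 = 180.9 g ÷ 126.75 g/mol = 1.42722 mol
Volume = 780 mL = 0.78 L
Molarity = 1.42722 mol ÷ 0.78 L = 1.83 M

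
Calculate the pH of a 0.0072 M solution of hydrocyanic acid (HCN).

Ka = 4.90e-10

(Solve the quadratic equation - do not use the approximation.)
pH = 5.73

x² + Ka×x - Ka×C = 0. Using quadratic formula: [H⁺] = 1.8781e-06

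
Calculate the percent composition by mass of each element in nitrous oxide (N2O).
N: 63.65%, O: 36.35%

Molar mass of N2O = 44.02 g/mol
% N = (2 × 14.01) / 44.02 × 100% = 28.02 / 44.02 × 100% = 63.65%
% O = (1 × 16.0) / 44.02 × 100% = 16 / 44.02 × 100% = 36.35%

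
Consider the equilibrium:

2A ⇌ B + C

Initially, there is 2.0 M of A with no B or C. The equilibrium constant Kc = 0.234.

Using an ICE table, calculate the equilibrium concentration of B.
[B] = 0.492 M

ICE: [A] = 2.0 − 2x, [B] = [C] = x.
Kc = x²/(2.0 − 2x)² = 0.234 ⇒ √Kc = x/(2.0 − 2x).
x = √0.234·2.0/(1 + 2√0.234) = 0.48374·2.0/1.9675 = 0.49173.
[B] = x = 0.492 M.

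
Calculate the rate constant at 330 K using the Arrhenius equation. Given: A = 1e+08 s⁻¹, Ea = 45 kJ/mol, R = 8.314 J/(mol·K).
7.53e+00 s⁻¹

k = A·exp(-Ea/(R·T)) = 1e+08·exp(-45000/(8.314·330)) = 1e+08·exp(-16.4017) = 1e+08·7.5307e-08 = 7.53e+00 s⁻¹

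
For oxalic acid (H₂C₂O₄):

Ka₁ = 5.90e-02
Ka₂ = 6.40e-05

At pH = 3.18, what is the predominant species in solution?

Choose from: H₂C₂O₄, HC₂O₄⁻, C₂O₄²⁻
HC₂O₄⁻

pKa1 = 1.23, pKa2 = 4.19. Each pKa is the crossover between adjacent species; pH = 3.18 lies in the region where HC₂O₄⁻ predominates.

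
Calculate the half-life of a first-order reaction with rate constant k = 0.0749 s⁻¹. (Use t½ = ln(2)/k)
9.25 s

t½ = ln(2)/k = 0.6931/0.0749 = 9.25 s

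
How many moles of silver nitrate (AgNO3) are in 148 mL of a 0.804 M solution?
Moles = Molarity × Volume (L)
Moles = 0.804 M × 0.148 L = 0.119 mol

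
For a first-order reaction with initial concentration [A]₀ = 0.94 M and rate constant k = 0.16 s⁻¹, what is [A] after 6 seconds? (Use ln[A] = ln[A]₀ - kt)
0.3599 M

ln[A] = ln[A]₀ - k·t = ln(0.94) - (0.16)·(6) = -0.0619 - 0.9600 = -1.0219
[A] = e^(-1.0219) = 0.3599 M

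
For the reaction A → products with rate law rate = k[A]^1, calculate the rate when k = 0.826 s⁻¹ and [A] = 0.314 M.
0.2594 M/s

rate = k·[A]^1 = 0.826·(0.314)^1 = 0.826·0.314 = 0.2594 M/s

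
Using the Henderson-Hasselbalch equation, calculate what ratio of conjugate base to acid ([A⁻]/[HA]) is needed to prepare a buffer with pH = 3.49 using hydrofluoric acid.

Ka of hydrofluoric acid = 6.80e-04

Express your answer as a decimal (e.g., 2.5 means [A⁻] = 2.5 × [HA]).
[A⁻]/[HA] = 2.101

pKa = −log(6.80e-04) = 3.1675. pH = pKa + log([A⁻]/[HA]). 3.49 = 3.1675 + log(ratio). log(ratio) = 3.49 − 3.1675 = 0.3225. ratio = 10^(0.3225) = 2.101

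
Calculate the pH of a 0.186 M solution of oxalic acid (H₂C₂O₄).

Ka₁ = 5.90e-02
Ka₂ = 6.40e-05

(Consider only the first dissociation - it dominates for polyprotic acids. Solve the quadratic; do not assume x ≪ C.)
pH = 1.10

x² + Ka₁·x − Ka₁·C = 0 with Ka₁ = 5.90e-02, C = 0.186.
x = (−Ka₁ + √(Ka₁² + 4·Ka₁·C))/2 = 7.9331e-02 M, so pH = 1.10.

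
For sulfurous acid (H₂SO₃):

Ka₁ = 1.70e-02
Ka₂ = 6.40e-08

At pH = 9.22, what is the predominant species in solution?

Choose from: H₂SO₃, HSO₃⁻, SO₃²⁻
SO₃²⁻

pKa1 = 1.77, pKa2 = 7.19. Each pKa is the crossover between adjacent species; pH = 9.22 lies in the region where SO₃²⁻ predominates.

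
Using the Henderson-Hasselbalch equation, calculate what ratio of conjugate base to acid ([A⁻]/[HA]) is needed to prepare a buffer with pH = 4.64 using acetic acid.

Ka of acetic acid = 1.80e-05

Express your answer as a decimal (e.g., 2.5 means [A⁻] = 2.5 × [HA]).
[A⁻]/[HA] = 0.786

pKa = −log(1.80e-05) = 4.7447. pH = pKa + log([A⁻]/[HA]). 4.64 = 4.7447 + log(ratio). log(ratio) = 4.64 − 4.7447 = -0.1047. ratio = 10^(-0.1047) = 0.786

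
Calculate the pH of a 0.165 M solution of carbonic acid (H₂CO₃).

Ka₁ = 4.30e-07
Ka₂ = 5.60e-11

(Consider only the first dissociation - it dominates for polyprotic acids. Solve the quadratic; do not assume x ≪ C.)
pH = 3.57

x² + Ka₁·x − Ka₁·C = 0 with Ka₁ = 4.30e-07, C = 0.165.
x = (−Ka₁ + √(Ka₁² + 4·Ka₁·C))/2 = 2.6615e-04 M, so pH = 3.57.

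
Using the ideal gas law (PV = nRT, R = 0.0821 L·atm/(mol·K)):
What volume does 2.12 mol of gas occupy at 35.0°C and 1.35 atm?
T = 35.0°C + 273.15 = 308.15 K
V = nRT/P = (2.12 × 0.0821 × 308.15) / 1.35
V = 39.73 L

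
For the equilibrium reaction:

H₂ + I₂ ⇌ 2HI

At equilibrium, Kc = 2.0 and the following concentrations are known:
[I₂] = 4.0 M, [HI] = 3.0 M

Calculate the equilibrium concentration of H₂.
[H₂] = 1.1250 M

Kc = ([HI]^2) / ([H₂] × [I₂]) = 2.0
[H₂]^1 = (product terms)/(Kc · other reactant terms) = 9 / (2.0 · 4) = 1.125
[H₂] = 1.1250 M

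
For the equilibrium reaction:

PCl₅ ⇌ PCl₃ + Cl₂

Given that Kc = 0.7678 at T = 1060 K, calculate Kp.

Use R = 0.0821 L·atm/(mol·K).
K_p = 66.8186

Δn = (moles gaseous products) − (moles gaseous reactants) = 1
T = 1060 K; RT = 0.0821 × 1060 = 87.026
Kp = Kc·(RT)^Δn = 0.7678 × (87.026)^1 = 0.7678 × 87.026 = 66.8186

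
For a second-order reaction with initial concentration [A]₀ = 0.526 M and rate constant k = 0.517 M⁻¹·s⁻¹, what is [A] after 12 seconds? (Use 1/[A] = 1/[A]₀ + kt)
0.1234 M

1/[A] = 1/[A]₀ + k·t = 1/0.526 + (0.517)·(12) = 1.9011 + 6.2040 = 8.1051
[A] = 1/8.1051 = 0.1234 M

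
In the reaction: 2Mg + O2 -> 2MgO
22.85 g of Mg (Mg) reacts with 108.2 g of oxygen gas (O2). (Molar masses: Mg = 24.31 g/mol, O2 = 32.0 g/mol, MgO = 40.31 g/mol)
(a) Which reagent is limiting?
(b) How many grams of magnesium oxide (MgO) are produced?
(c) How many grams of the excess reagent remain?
(a) Mg, (b) 37.89 g, (c) 93.16 g

Moles of Mg = 22.85 g ÷ 24.31 g/mol = 0.939942 mol
Moles of O2 = 108.2 g ÷ 32.0 g/mol = 3.38125 mol
Moles ÷ coefficient: Mg: 0.939942/2 = 0.47, O2: 3.38125/1 = 3.381
(a) Mg has the smaller value, so Mg is the limiting reagent.
(b) Moles of MgO = 0.939942 mol Mg × (2/2) = 0.939942 mol; mass = 0.939942 mol × 40.31 g/mol = 37.89 g
(c) O2 consumed = 0.939942 × (1/2) = 0.469971 mol; remaining = 3.38125 − 0.469971 = 2.91128 mol; mass = 2.91128 mol × 32.0 g/mol = 93.16 g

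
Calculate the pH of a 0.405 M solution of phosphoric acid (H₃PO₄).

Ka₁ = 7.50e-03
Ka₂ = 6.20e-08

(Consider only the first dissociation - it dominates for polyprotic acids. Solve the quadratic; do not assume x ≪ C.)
pH = 1.29

x² + Ka₁·x − Ka₁·C = 0 with Ka₁ = 7.50e-03, C = 0.405.
x = (−Ka₁ + √(Ka₁² + 4·Ka₁·C))/2 = 5.1491e-02 M, so pH = 1.29.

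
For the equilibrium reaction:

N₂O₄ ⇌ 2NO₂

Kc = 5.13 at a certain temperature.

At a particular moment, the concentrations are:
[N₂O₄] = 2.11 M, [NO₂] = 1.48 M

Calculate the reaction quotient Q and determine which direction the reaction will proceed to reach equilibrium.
Q = 1.038, Q < K, reaction proceeds forward (toward products)

Q = ([NO₂]^2) / ([N₂O₄])
  = ((1.48)^2) / ((2.11)) = 2.1904/2.11 = 1.038
Since Q = 1.038 < Kc = 5.13, the reaction proceeds forward (toward products) to reach equilibrium.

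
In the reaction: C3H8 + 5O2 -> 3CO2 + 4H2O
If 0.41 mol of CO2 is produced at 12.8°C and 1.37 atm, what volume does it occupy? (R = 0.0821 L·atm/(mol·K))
T = 12.8°C + 273.15 = 285.95 K
V = nRT/P = (0.41 × 0.0821 × 285.95) / 1.37
V = 7.03 L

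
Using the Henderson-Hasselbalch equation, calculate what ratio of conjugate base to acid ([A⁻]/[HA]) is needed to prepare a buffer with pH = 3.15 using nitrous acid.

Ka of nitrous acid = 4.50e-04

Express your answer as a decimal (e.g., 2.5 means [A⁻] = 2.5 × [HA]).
[A⁻]/[HA] = 0.636

pKa = −log(4.50e-04) = 3.3468. pH = pKa + log([A⁻]/[HA]). 3.15 = 3.3468 + log(ratio). log(ratio) = 3.15 − 3.3468 = -0.1968. ratio = 10^(-0.1968) = 0.636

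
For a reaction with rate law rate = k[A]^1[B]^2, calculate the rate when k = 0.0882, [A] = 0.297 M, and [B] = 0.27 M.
0.00191 M/s

rate = k·[A]^1·[B]^2 = 0.0882·(0.297)^1·(0.27)^2 = 0.0882·0.297·0.0729 = 0.00191 M/s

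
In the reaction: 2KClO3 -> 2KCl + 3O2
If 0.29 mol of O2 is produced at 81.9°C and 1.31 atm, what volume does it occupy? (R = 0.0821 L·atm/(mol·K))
T = 81.9°C + 273.15 = 355.05 K
V = nRT/P = (0.29 × 0.0821 × 355.05) / 1.31
V = 6.45 L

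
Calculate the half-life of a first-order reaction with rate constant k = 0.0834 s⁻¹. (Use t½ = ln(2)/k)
8.31 s

t½ = ln(2)/k = 0.6931/0.0834 = 8.31 s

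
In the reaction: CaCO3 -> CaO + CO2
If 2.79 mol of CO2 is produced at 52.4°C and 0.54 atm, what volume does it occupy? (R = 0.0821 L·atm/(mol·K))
T = 52.4°C + 273.15 = 325.55 K
V = nRT/P = (2.79 × 0.0821 × 325.55) / 0.54
V = 138.09 L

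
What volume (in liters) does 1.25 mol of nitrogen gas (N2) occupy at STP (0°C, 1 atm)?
At STP, 1 mol of gas occupies 22.4 L
Volume = 1.25 mol × 22.4 L/mol = 28.00 L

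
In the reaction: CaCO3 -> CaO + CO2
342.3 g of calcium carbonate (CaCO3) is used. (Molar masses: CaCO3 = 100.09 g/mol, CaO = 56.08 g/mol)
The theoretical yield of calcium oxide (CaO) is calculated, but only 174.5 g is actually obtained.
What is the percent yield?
Moles of CaCO3 = 342.3 g ÷ 100.09 g/mol = 3.41992 mol
Mole ratio: 1 mol CaO / 1 mol CaCO3
Moles of CaO = 3.41992 × (1/1) = 3.41992 mol
Theoretical yield = 3.41992 mol × 56.08 g/mol = 191.79 g
Actual yield = 174.5 g
Percent yield = (174.5 / 191.79) × 100% = 91.0%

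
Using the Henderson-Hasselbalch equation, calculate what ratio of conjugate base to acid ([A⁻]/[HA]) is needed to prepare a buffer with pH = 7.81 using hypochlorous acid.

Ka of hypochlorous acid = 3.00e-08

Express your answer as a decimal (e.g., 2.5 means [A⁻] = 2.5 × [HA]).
[A⁻]/[HA] = 1.937

pKa = −log(3.00e-08) = 7.5229. pH = pKa + log([A⁻]/[HA]). 7.81 = 7.5229 + log(ratio). log(ratio) = 7.81 − 7.5229 = 0.2871. ratio = 10^(0.2871) = 1.937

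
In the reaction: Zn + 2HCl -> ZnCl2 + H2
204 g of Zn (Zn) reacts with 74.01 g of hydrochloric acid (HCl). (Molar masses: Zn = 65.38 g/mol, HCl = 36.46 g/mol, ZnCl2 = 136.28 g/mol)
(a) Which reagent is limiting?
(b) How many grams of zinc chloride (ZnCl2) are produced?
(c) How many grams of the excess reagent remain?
(a) HCl, (b) 138.3 g, (c) 137.6 g

Moles of Zn = 204 g ÷ 65.38 g/mol = 3.12022 mol
Moles of HCl = 74.01 g ÷ 36.46 g/mol = 2.0299 mol
Moles ÷ coefficient: Zn: 3.12022/1 = 3.12, HCl: 2.0299/2 = 1.015
(a) HCl has the smaller value, so HCl is the limiting reagent.
(b) Moles of ZnCl2 = 2.0299 mol HCl × (1/2) = 1.01495 mol; mass = 1.01495 mol × 136.28 g/mol = 138.3 g
(c) Zn consumed = 2.0299 × (1/2) = 1.01495 mol; remaining = 3.12022 − 1.01495 = 2.10527 mol; mass = 2.10527 mol × 65.38 g/mol = 137.6 g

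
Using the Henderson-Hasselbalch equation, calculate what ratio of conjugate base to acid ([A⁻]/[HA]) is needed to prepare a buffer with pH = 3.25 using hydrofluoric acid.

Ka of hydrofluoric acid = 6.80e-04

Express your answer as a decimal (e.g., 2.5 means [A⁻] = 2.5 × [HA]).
[A⁻]/[HA] = 1.209

pKa = −log(6.80e-04) = 3.1675. pH = pKa + log([A⁻]/[HA]). 3.25 = 3.1675 + log(ratio). log(ratio) = 3.25 − 3.1675 = 0.0825. ratio = 10^(0.0825) = 1.209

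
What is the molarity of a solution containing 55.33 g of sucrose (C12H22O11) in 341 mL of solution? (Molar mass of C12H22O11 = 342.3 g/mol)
Moles of C12H22O11 = 55.33 g ÷ 342.3 g/mol = 0.161642 mol
Volume = 341 mL = 0.341 L
Molarity = 0.161642 mol ÷ 0.341 L = 0.474 M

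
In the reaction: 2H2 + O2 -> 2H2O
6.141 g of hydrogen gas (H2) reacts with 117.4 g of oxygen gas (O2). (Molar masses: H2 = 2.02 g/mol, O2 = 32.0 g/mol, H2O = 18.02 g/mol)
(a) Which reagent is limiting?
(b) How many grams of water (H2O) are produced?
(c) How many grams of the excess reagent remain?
(a) H2, (b) 54.78 g, (c) 68.76 g

Moles of H2 = 6.141 g ÷ 2.02 g/mol = 3.0401 mol
Moles of O2 = 117.4 g ÷ 32.0 g/mol = 3.66875 mol
Moles ÷ coefficient: H2: 3.0401/2 = 1.52, O2: 3.66875/1 = 3.669
(a) H2 has the smaller value, so H2 is the limiting reagent.
(b) Moles of H2O = 3.0401 mol H2 × (2/2) = 3.0401 mol; mass = 3.0401 mol × 18.02 g/mol = 54.78 g
(c) O2 consumed = 3.0401 × (1/2) = 1.52005 mol; remaining = 3.66875 − 1.52005 = 2.1487 mol; mass = 2.1487 mol × 32.0 g/mol = 68.76 g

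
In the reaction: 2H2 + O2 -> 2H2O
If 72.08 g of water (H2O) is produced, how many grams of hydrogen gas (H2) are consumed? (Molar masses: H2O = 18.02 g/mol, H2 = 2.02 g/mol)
Moles of H2O = 72.08 g ÷ 18.02 g/mol = 4 mol
Mole ratio: 2 mol H2 / 2 mol H2O
Moles of H2 = 4 × (2/2) = 4 mol
Mass of H2 = 4 mol × 2.02 g/mol = 8.08 g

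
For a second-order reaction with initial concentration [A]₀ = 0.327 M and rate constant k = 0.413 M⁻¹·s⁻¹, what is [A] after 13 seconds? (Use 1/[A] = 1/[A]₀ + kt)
0.1187 M

1/[A] = 1/[A]₀ + k·t = 1/0.327 + (0.413)·(13) = 3.0581 + 5.3690 = 8.4271
[A] = 1/8.4271 = 0.1187 M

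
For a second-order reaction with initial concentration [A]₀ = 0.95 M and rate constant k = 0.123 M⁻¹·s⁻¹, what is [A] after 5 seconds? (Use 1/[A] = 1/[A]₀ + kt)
0.5997 M

1/[A] = 1/[A]₀ + k·t = 1/0.95 + (0.123)·(5) = 1.0526 + 0.6150 = 1.6676
[A] = 1/1.6676 = 0.5997 M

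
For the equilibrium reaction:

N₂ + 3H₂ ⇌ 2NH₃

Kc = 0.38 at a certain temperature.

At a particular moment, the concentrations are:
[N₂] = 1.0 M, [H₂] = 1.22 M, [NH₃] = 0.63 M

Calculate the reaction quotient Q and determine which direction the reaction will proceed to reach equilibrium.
Q = 0.219, Q < K, reaction proceeds forward (toward products)

Q = ([NH₃]^2) / ([N₂] × [H₂]^3)
  = ((0.63)^2) / ((1.0)·(1.22)^3) = 0.3969/1.8158 = 0.2186
Since Q = 0.2186 < Kc = 0.38, the reaction proceeds forward (toward products) to reach equilibrium.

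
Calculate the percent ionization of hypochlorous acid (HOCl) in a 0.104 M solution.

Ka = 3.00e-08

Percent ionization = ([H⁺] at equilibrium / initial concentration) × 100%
Percent ionization = 0.0537%

Let x = [H⁺]. Ka = x²/(C - x) ⇒ x² + (3.00e-08)x - (3.00e-08)(0.104) = 0. x = 5.5842e-05. Percent = (5.5842e-05/0.104) × 100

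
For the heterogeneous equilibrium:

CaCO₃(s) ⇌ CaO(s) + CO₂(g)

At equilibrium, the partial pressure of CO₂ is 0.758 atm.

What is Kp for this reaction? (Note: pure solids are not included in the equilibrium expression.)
K_p = 0.758

Solids (CaCO₃, CaO) have activity 1 and are excluded.
Kp = P(CO₂) = 0.758.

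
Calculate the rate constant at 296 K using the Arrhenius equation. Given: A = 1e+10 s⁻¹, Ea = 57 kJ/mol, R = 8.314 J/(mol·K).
8.73e-01 s⁻¹

k = A·exp(-Ea/(R·T)) = 1e+10·exp(-57000/(8.314·296)) = 1e+10·exp(-23.1618) = 1e+10·8.7285e-11 = 8.73e-01 s⁻¹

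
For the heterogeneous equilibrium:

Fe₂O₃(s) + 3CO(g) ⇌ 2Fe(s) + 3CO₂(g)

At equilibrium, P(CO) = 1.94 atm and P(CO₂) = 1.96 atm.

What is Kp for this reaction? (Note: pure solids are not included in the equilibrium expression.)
K_p = 1.031

Solids (Fe₂O₃, Fe) are excluded.
Kp = P(CO₂)³/P(CO)³ = (1.96)³/(1.94)³ = 7.53/7.301 = 1.031.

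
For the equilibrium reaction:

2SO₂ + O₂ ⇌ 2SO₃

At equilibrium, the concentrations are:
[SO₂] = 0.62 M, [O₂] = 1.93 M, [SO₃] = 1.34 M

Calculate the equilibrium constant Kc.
K_c = 2.4203

Kc = ([SO₃]^2) / ([SO₂]^2 × [O₂])
   = ((1.34)^2) / ((0.62)^2·(1.93))
   = 1.7956 / 0.74189 = 2.4203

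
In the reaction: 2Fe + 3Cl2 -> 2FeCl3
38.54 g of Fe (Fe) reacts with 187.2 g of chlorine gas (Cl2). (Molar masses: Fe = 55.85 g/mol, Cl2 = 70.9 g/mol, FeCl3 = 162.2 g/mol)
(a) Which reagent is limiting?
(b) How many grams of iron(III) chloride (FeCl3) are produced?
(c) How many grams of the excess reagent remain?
(a) Fe, (b) 111.9 g, (c) 113.8 g

Moles of Fe = 38.54 g ÷ 55.85 g/mol = 0.690063 mol
Moles of Cl2 = 187.2 g ÷ 70.9 g/mol = 2.64034 mol
Moles ÷ coefficient: Fe: 0.690063/2 = 0.345, Cl2: 2.64034/3 = 0.8801
(a) Fe has the smaller value, so Fe is the limiting reagent.
(b) Moles of FeCl3 = 0.690063 mol Fe × (2/2) = 0.690063 mol; mass = 0.690063 mol × 162.2 g/mol = 111.9 g
(c) Cl2 consumed = 0.690063 × (3/2) = 1.03509 mol; remaining = 2.64034 − 1.03509 = 1.60524 mol; mass = 1.60524 mol × 70.9 g/mol = 113.8 g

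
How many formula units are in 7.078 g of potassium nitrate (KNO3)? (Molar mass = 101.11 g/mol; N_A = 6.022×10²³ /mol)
Moles = 7.078 g ÷ 101.11 g/mol = 0.070003 mol
Formula units = 0.070003 mol × 6.022×10²³ /mol = 4.216e+22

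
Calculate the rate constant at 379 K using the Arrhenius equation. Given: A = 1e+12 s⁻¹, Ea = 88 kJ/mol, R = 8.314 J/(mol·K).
7.43e-01 s⁻¹

k = A·exp(-Ea/(R·T)) = 1e+12·exp(-88000/(8.314·379)) = 1e+12·exp(-27.9276) = 1e+12·7.4337e-13 = 7.43e-01 s⁻¹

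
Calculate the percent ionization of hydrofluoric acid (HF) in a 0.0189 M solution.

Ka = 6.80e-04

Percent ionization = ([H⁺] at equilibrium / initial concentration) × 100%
Percent ionization = 17.3%

Let x = [H⁺]. Ka = x²/(C - x) ⇒ x² + (6.80e-04)x - (6.80e-04)(0.0189) = 0. x = 3.2611e-03. Percent = (3.2611e-03/0.0189) × 100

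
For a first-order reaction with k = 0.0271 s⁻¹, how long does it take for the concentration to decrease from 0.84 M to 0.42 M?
25.58 s

From ln[A] = ln[A]₀ - k·t: t = ln([A]₀/[A])/k = ln(0.84/0.42)/0.0271 = ln(2.0000)/0.0271 = 0.6931/0.0271 = 25.58 s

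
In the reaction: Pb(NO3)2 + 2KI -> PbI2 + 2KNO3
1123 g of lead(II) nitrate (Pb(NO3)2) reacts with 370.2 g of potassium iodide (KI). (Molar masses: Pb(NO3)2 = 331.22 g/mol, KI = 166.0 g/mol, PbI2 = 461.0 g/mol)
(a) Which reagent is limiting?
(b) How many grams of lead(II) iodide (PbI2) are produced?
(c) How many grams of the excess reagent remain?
(a) KI, (b) 514 g, (c) 753.7 g

Moles of Pb(NO3)2 = 1123 g ÷ 331.22 g/mol = 3.3905 mol
Moles of KI = 370.2 g ÷ 166.0 g/mol = 2.23012 mol
Moles ÷ coefficient: Pb(NO3)2: 3.3905/1 = 3.39, KI: 2.23012/2 = 1.115
(a) KI has the smaller value, so KI is the limiting reagent.
(b) Moles of PbI2 = 2.23012 mol KI × (1/2) = 1.11506 mol; mass = 1.11506 mol × 461.0 g/mol = 514 g
(c) Pb(NO3)2 consumed = 2.23012 × (1/2) = 1.11506 mol; remaining = 3.3905 − 1.11506 = 2.27544 mol; mass = 2.27544 mol × 331.22 g/mol = 753.7 g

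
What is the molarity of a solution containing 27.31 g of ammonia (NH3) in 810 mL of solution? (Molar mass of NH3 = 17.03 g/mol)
Moles of NH3 = 27.31 g ÷ 17.03 g/mol = 1.60364 mol
Volume = 810 mL = 0.81 L
Molarity = 1.60364 mol ÷ 0.81 L = 1.98 M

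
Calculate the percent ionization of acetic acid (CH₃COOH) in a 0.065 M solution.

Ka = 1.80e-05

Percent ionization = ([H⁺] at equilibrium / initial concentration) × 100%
Percent ionization = 1.65%

Let x = [H⁺]. Ka = x²/(C - x) ⇒ x² + (1.80e-05)x - (1.80e-05)(0.065) = 0. x = 1.0727e-03. Percent = (1.0727e-03/0.065) × 100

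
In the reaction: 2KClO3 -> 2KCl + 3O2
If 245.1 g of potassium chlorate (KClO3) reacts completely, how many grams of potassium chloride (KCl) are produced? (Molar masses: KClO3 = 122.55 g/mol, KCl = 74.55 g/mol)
Moles of KClO3 = 245.1 g ÷ 122.55 g/mol = 2 mol
Mole ratio: 2 mol KCl / 2 mol KClO3
Moles of KCl = 2 × (2/2) = 2 mol
Mass of KCl = 2 mol × 74.55 g/mol = 149.1 g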